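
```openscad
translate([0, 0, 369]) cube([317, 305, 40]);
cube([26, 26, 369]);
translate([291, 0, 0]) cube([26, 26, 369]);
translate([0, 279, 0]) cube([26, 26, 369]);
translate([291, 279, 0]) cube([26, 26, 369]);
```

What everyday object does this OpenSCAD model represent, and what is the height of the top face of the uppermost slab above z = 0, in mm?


A stool. The seat height is 409 mm.

A 317×305×40 slab at z = 369 on four corner posts — a stool. The seat top is 369 + 40 = 409 mm.


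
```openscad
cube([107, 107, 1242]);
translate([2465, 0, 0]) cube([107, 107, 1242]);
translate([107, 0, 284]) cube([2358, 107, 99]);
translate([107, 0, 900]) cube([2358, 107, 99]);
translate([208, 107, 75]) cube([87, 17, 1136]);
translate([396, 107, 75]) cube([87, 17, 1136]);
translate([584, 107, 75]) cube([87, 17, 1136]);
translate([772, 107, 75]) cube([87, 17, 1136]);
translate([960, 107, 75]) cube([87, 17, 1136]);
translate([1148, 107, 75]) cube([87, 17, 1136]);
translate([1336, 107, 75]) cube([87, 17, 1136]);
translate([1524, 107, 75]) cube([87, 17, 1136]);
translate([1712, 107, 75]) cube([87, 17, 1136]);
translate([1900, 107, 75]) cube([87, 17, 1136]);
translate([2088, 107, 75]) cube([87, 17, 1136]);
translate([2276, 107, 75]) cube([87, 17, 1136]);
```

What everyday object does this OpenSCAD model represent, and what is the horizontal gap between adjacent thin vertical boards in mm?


A fence section. The picket gap is 101 mm.

Two posts, two rails, 12 pickets — a fence section. Span 2358 mm holds 12 pickets of 87 mm with 13 equal gaps: ⌊(2358 − 12·87) / 13⌋ = 101 mm.


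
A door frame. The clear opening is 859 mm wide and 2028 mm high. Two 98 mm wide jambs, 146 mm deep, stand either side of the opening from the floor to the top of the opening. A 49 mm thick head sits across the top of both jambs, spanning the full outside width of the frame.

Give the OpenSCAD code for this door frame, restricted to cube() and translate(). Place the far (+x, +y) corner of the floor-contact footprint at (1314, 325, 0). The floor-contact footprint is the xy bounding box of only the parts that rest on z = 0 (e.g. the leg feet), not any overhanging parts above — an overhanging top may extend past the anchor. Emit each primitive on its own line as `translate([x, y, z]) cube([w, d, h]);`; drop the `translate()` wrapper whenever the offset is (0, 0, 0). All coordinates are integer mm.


translate([259, 179, 0]) cube([98, 146, 2028]);
translate([1216, 179, 0]) cube([98, 146, 2028]);
translate([259, 179, 2028]) cube([1055, 146, 49]);


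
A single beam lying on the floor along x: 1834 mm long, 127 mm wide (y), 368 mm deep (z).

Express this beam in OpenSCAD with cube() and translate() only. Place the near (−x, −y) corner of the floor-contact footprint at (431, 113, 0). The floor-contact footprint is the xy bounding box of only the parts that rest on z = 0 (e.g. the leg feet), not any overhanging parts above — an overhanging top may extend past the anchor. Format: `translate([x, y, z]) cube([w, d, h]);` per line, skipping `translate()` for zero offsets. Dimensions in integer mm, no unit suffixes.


translate([431, 113, 0]) cube([1834, 127, 368]);


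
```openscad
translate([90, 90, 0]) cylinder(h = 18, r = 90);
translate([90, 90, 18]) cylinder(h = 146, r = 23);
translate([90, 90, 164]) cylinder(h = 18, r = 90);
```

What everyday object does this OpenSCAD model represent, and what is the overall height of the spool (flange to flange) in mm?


A spool. The overall height is 182 mm.

Three coaxial cylinders, large–small–large — a spool. Two 18 mm flanges and a 146 mm core give 18 + 146 + 18 = 182 mm.


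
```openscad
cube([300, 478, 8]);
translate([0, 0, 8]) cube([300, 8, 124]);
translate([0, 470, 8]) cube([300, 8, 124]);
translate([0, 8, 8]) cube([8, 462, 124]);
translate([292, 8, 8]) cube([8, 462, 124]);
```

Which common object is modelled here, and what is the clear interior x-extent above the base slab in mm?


An open box. The internal width is 284 mm.

A 300×478 base slab with four walls standing on it — an open box. The base is 300 mm wide and the walls are 8 mm thick, so the internal width is 300 − 2 × 8 = 284 mm.


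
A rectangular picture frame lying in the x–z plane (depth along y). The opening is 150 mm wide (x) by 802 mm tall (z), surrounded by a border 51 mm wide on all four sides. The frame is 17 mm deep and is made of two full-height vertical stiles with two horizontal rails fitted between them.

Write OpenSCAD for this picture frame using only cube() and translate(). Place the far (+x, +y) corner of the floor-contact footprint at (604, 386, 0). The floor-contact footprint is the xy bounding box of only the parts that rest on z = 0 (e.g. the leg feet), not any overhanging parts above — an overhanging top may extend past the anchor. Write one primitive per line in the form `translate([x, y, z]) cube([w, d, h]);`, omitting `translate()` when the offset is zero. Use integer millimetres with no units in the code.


translate([352, 369, 0]) cube([51, 17, 904]);
translate([553, 369, 0]) cube([51, 17, 904]);
translate([403, 369, 0]) cube([150, 17, 51]);
translate([403, 369, 853]) cube([150, 17, 51]);


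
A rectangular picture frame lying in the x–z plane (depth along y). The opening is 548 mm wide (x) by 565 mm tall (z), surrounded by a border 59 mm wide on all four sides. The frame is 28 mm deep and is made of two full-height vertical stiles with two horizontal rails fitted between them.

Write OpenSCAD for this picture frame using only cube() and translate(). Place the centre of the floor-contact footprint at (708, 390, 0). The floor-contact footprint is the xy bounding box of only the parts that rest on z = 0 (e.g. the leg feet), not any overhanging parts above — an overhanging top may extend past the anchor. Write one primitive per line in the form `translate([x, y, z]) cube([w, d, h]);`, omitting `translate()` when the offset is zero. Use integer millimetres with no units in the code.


translate([375, 376, 0]) cube([59, 28, 683]);
translate([982, 376, 0]) cube([59, 28, 683]);
translate([434, 376, 0]) cube([548, 28, 59]);
translate([434, 376, 624]) cube([548, 28, 59]);


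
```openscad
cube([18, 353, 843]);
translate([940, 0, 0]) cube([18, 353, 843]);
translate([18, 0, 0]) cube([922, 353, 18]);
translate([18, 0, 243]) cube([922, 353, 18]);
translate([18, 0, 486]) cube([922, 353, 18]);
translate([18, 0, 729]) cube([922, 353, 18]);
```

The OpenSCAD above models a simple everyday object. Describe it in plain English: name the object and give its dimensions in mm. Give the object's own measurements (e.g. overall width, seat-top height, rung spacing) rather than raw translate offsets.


An open bookshelf. Two side panels, each 18 mm thick, 353 mm deep and 843 mm tall, stand 958 mm apart (outside-to-outside). Between them sit 4 shelves, each 18 mm thick and 353 mm deep, spanning the full gap between the sides. The bottom shelf rests on the floor (its underside at z = 0) and the clear gap between one shelf's top and the next shelf's underside is 225 mm.


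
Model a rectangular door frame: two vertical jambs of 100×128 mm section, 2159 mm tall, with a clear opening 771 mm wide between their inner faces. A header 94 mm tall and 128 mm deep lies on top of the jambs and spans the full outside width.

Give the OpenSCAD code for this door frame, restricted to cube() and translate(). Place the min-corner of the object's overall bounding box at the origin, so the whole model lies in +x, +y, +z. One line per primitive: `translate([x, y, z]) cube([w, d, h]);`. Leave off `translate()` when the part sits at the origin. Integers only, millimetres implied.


cube([100, 128, 2159]);
translate([871, 0, 0]) cube([100, 128, 2159]);
translate([0, 0, 2159]) cube([971, 128, 94]);


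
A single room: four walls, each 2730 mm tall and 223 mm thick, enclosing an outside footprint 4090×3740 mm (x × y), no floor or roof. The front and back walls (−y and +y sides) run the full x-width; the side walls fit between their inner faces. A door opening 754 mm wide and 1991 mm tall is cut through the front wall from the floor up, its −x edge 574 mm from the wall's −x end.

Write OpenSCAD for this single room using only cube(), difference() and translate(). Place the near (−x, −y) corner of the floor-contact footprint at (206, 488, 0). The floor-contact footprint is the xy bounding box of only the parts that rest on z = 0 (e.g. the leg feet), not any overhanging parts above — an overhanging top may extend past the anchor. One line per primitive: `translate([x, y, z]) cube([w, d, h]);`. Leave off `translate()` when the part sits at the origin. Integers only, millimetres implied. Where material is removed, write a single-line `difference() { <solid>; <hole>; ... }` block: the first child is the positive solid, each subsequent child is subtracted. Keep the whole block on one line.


difference() { translate([206, 488, 0]) cube([4090, 223, 2730]); translate([780, 488, 0]) cube([754, 223, 1991]); }
translate([206, 4005, 0]) cube([4090, 223, 2730]);
translate([206, 711, 0]) cube([223, 3294, 2730]);
translate([4073, 711, 0]) cube([223, 3294, 2730]);


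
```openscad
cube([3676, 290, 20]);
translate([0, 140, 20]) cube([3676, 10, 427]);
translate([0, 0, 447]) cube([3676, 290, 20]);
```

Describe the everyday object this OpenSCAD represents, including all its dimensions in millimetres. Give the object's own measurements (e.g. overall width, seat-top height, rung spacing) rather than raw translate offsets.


An I-beam lying along x, 3676 mm long. Overall section height 467 mm. Two flanges 290 mm wide (y) and 20 mm thick, one on the floor and one at the top; a web 10 mm thick runs between them, centred on the flange width.


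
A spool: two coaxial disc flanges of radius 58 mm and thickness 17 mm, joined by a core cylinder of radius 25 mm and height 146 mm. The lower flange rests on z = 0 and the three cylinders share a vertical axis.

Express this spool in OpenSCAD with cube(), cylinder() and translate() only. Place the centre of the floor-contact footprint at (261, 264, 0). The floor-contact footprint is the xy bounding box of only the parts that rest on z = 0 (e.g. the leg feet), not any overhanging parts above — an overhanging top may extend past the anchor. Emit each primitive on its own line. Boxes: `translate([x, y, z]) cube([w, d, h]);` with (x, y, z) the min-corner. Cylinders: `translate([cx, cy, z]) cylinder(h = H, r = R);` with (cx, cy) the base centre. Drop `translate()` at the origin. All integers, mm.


translate([261, 264, 0]) cylinder(h = 17, r = 58);
translate([261, 264, 17]) cylinder(h = 146, r = 25);
translate([261, 264, 163]) cylinder(h = 17, r = 58);


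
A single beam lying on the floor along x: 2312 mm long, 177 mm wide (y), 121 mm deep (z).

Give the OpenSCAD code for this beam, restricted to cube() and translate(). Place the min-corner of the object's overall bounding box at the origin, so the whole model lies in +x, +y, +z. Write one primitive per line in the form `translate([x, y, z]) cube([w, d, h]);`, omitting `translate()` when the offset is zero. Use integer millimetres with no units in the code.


cube([2312, 177, 121]);


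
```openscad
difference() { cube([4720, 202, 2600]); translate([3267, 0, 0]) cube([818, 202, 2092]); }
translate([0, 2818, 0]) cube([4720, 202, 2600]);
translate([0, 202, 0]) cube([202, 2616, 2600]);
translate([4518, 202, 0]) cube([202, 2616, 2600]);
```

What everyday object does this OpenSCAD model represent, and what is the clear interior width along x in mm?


A single room. The interior width is 4316 mm.

Four walls enclosing a rectangle with a door in the front wall — a room. Outside width 4720 minus two 202 mm walls gives 4316 mm.


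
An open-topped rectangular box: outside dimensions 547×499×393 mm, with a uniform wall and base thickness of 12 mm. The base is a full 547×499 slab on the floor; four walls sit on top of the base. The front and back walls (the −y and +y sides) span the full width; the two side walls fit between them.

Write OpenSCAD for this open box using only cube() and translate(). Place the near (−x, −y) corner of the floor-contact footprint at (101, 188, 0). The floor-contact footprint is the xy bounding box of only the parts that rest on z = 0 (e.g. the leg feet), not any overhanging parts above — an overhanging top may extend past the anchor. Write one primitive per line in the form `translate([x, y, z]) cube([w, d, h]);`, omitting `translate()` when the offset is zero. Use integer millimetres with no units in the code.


translate([101, 188, 0]) cube([547, 499, 12]);
translate([101, 188, 12]) cube([547, 12, 381]);
translate([101, 675, 12]) cube([547, 12, 381]);
translate([101, 200, 12]) cube([12, 475, 381]);
translate([636, 200, 12]) cube([12, 475, 381]);


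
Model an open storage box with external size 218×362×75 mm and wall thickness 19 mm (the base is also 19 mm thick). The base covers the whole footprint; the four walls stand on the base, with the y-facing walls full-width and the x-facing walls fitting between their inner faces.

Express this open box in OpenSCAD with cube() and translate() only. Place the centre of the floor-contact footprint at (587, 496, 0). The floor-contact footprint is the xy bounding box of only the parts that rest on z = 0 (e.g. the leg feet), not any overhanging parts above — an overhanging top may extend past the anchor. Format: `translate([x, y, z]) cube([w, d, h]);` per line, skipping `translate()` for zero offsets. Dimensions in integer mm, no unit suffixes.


translate([478, 315, 0]) cube([218, 362, 19]);
translate([478, 315, 19]) cube([218, 19, 56]);
translate([478, 658, 19]) cube([218, 19, 56]);
translate([478, 334, 19]) cube([19, 324, 56]);
translate([677, 334, 19]) cube([19, 324, 56]);


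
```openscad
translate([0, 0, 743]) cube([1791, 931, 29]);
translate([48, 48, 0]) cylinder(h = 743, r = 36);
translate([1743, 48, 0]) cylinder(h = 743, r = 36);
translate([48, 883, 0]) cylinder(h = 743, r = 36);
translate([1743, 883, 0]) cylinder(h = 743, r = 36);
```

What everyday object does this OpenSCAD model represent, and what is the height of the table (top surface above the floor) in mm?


A table. The table height is 772 mm.

A 1791×931×29 slab sits at z = 743 on four Ø72 mm round legs — a table. The top surface is at 743 + 29 = 772 mm.


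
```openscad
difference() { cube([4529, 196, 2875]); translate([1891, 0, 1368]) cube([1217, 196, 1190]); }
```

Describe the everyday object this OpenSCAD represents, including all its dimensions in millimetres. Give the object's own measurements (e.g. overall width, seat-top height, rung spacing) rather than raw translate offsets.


A wall 4529 mm long (x), 196 mm thick (y), 2875 mm tall, with a rectangular window opening cut through it. The opening is 1217 mm wide and 1190 mm tall; its sill is at z = 1368 mm and its near (−x) edge is 1891 mm from the wall's −x end. The opening passes through the full wall thickness.


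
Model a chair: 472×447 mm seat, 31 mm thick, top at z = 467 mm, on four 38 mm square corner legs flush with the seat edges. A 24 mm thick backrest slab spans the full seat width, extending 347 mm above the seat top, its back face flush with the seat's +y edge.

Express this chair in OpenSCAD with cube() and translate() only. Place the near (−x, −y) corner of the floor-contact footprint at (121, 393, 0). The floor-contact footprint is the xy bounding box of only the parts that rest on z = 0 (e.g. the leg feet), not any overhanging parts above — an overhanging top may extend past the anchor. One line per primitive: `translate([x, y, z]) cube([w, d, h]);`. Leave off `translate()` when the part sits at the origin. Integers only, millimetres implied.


// leg_h = 467 - 31 = 436
translate([121, 393, 436]) cube([472, 447, 31]);
translate([121, 393, 0]) cube([38, 38, 436]);
translate([555, 393, 0]) cube([38, 38, 436]);
translate([121, 802, 0]) cube([38, 38, 436]);
translate([555, 802, 0]) cube([38, 38, 436]);
translate([121, 816, 467]) cube([472, 24, 347]);


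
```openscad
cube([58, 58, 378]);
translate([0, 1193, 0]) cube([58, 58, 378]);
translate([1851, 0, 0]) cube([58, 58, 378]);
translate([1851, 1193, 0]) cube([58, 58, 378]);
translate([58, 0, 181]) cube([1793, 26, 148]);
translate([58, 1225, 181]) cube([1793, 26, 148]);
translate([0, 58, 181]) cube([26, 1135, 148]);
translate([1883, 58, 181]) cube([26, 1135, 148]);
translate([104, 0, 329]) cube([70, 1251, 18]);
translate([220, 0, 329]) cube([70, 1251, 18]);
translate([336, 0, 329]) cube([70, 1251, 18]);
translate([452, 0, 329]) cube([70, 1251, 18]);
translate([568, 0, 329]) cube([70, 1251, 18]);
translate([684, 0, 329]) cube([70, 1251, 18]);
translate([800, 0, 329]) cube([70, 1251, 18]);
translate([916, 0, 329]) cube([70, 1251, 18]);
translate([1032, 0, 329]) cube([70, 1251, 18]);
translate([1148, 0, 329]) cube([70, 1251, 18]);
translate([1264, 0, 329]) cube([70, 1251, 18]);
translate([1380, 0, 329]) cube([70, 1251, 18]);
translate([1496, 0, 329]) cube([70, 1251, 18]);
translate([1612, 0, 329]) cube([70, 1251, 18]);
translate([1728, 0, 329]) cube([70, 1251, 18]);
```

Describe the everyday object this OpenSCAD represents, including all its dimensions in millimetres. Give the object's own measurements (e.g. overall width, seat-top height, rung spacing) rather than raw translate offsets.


A bed frame 1909 mm long (x) by 1251 mm wide (y). Four 58×58 mm corner posts, 378 mm tall, at the corners of the footprint. Four rails of 26 mm thickness and 148 mm height run between adjacent posts with their undersides at z = 181 mm, their outer faces flush with the outside of the frame (the two x-running rails run between the posts' inner faces; the two y-running rails run between the posts' inner faces). 15 slats, each 70 mm wide (x) and 18 mm thick, lie across the top of the two x-running rails, running the full 1251 mm width of the frame in y; along x they sit between the end posts with a 46 mm gap after the −x posts and between neighbouring slats, leaving 53 mm before the +x posts.


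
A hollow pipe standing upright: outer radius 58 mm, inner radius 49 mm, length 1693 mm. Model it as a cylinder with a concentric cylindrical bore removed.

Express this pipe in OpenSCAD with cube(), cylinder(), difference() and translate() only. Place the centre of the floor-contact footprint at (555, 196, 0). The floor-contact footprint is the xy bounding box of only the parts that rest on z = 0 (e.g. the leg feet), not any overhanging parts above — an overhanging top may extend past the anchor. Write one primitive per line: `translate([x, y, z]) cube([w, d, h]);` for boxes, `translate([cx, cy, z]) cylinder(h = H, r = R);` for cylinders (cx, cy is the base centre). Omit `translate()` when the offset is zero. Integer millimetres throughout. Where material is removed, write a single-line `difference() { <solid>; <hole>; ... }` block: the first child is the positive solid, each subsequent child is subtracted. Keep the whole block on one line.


difference() { translate([555, 196, 0]) cylinder(h = 1693, r = 58); translate([555, 196, 0]) cylinder(h = 1693, r = 49); }


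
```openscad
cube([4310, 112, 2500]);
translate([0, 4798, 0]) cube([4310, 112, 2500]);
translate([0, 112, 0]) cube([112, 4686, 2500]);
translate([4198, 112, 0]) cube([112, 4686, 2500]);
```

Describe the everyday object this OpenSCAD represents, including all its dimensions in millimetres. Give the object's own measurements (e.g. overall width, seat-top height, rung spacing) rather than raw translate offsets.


The wall frame of a small rectangular building: four walls, each 2500 mm tall and 112 mm thick, enclosing a footprint 4310 mm (x) by 4910 mm (y) outside-to-outside, with no floor or roof. The front and back walls (the −y and +y sides) span the full width; the two side walls fit between them.


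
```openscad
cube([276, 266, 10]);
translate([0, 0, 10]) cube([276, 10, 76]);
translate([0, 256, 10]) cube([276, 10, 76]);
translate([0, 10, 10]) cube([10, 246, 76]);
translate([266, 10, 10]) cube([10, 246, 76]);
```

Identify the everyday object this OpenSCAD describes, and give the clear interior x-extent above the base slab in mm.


An open box. The internal width is 256 mm.

A 276×266 base slab with four walls standing on it — an open box. The base is 276 mm wide and the walls are 10 mm thick, so the internal width is 276 − 2 × 10 = 256 mm.


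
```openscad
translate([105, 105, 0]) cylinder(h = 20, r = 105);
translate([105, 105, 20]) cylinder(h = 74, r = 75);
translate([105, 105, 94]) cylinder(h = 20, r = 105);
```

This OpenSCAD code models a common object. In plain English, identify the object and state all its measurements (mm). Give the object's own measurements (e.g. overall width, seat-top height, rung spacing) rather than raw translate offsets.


A spool: two coaxial disc flanges of radius 105 mm and thickness 20 mm, joined by a core cylinder of radius 75 mm and height 74 mm. The lower flange rests on z = 0 and the three cylinders share a vertical axis.


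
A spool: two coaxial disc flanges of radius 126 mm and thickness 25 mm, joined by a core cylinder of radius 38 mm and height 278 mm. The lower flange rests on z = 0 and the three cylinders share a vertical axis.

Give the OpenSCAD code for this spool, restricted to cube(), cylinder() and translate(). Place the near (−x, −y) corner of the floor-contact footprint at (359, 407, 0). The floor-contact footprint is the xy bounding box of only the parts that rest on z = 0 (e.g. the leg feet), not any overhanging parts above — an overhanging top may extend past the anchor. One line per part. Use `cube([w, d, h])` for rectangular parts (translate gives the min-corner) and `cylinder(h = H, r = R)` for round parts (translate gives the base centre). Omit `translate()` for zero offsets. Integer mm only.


translate([485, 533, 0]) cylinder(h = 25, r = 126);
translate([485, 533, 25]) cylinder(h = 278, r = 38);
translate([485, 533, 303]) cylinder(h = 25, r = 126);


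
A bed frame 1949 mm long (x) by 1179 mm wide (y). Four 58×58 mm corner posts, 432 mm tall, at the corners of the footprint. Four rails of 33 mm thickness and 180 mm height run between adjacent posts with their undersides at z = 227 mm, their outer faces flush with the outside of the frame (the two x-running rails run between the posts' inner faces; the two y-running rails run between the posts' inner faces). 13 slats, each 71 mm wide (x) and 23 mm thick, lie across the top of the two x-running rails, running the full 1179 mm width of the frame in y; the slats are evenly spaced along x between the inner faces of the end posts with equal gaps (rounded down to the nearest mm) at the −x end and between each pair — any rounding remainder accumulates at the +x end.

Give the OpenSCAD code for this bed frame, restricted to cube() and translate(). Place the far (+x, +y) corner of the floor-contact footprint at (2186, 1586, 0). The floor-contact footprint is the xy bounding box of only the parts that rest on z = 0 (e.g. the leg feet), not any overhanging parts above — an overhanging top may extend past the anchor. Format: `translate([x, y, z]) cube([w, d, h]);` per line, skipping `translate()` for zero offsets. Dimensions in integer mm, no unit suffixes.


translate([237, 407, 0]) cube([58, 58, 432]);
translate([237, 1528, 0]) cube([58, 58, 432]);
translate([2128, 407, 0]) cube([58, 58, 432]);
translate([2128, 1528, 0]) cube([58, 58, 432]);
translate([295, 407, 227]) cube([1833, 33, 180]);
translate([295, 1553, 227]) cube([1833, 33, 180]);
translate([237, 465, 227]) cube([33, 1063, 180]);
translate([2153, 465, 227]) cube([33, 1063, 180]);
translate([360, 407, 407]) cube([71, 1179, 23]);
translate([496, 407, 407]) cube([71, 1179, 23]);
translate([632, 407, 407]) cube([71, 1179, 23]);
translate([768, 407, 407]) cube([71, 1179, 23]);
translate([904, 407, 407]) cube([71, 1179, 23]);
translate([1040, 407, 407]) cube([71, 1179, 23]);
translate([1176, 407, 407]) cube([71, 1179, 23]);
translate([1312, 407, 407]) cube([71, 1179, 23]);
translate([1448, 407, 407]) cube([71, 1179, 23]);
translate([1584, 407, 407]) cube([71, 1179, 23]);
translate([1720, 407, 407]) cube([71, 1179, 23]);
translate([1856, 407, 407]) cube([71, 1179, 23]);
translate([1992, 407, 407]) cube([71, 1179, 23]);


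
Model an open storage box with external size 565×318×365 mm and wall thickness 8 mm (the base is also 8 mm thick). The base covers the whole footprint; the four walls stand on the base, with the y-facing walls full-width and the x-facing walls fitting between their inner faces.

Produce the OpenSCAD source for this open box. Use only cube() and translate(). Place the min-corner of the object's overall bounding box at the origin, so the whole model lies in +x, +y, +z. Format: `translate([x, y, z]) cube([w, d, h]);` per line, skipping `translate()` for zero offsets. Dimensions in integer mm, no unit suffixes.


cube([565, 318, 8]);
translate([0, 0, 8]) cube([565, 8, 357]);
translate([0, 310, 8]) cube([565, 8, 357]);
translate([0, 8, 8]) cube([8, 302, 357]);
translate([557, 8, 8]) cube([8, 302, 357]);


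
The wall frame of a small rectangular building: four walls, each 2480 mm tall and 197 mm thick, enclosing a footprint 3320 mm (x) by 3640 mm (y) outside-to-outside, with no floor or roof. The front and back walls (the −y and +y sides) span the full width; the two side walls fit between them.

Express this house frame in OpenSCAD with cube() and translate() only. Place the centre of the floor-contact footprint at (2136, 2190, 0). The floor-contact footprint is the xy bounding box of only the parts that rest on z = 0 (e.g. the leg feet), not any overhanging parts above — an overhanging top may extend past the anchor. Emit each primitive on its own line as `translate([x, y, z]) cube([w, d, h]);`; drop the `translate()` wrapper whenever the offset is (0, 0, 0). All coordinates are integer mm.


translate([476, 370, 0]) cube([3320, 197, 2480]);
translate([476, 3813, 0]) cube([3320, 197, 2480]);
translate([476, 567, 0]) cube([197, 3246, 2480]);
translate([3599, 567, 0]) cube([197, 3246, 2480]);


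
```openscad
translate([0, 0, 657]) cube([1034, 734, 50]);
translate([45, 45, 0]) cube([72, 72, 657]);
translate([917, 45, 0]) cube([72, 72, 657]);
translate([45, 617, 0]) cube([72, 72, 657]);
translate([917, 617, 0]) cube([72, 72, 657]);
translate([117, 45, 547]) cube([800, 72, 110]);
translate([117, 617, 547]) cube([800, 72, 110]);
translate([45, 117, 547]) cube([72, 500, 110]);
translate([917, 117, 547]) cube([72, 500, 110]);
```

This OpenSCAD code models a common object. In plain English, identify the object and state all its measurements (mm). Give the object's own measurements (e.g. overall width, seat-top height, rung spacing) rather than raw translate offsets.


A table: top 1034 mm (x) × 734 mm (y), 50 mm thick, upper face at z = 707 mm, on four 72×72 mm square legs, each inset 45 mm from the nearest pair of top edges from z = 0 to the bottom of the top. Four apron rails, 72 mm thick and 110 mm tall, run between adjacent legs with their top edges flush with the underside of the top and their outer faces flush with the legs' outer faces.


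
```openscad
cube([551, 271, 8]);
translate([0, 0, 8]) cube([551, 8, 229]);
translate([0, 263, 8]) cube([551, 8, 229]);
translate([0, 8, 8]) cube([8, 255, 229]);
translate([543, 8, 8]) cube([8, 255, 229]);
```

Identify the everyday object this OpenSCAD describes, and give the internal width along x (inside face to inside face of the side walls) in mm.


An open box. The internal width is 535 mm.

A 551×271 base slab with four walls standing on it — an open box. The base is 551 mm wide and the walls are 8 mm thick, so the internal width is 551 − 2 × 8 = 535 mm.


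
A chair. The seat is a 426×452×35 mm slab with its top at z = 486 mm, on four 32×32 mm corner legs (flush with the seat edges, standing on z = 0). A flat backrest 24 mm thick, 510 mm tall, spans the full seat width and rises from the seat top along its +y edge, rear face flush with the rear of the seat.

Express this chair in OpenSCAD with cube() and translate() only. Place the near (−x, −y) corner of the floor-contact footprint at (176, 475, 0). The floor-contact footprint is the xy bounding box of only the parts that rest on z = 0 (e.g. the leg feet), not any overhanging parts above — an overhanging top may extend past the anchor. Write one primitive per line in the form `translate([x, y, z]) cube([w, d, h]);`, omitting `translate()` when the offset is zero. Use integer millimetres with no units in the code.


// leg_h = 486 - 35 = 451
translate([176, 475, 451]) cube([426, 452, 35]);
translate([176, 475, 0]) cube([32, 32, 451]);
translate([570, 475, 0]) cube([32, 32, 451]);
translate([176, 895, 0]) cube([32, 32, 451]);
translate([570, 895, 0]) cube([32, 32, 451]);
translate([176, 903, 486]) cube([426, 24, 510]);


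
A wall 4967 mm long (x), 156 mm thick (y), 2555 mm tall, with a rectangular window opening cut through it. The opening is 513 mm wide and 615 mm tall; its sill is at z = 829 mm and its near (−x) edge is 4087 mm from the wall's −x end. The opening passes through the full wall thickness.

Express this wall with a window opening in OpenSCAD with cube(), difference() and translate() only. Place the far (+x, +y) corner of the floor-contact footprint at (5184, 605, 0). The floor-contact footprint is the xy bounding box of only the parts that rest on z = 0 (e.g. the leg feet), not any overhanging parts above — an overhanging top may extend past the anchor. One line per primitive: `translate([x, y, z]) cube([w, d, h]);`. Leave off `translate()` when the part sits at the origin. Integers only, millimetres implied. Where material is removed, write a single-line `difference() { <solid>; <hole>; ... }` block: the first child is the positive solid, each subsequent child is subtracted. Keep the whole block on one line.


difference() { translate([217, 449, 0]) cube([4967, 156, 2555]); translate([4304, 449, 829]) cube([513, 156, 615]); }


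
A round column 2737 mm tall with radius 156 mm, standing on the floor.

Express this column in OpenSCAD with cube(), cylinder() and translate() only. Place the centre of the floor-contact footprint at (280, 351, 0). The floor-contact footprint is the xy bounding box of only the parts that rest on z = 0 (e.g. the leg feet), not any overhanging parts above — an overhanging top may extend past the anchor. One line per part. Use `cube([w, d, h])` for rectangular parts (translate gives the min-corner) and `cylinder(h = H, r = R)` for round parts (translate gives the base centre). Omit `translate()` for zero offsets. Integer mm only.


translate([280, 351, 0]) cylinder(h = 2737, r = 156);


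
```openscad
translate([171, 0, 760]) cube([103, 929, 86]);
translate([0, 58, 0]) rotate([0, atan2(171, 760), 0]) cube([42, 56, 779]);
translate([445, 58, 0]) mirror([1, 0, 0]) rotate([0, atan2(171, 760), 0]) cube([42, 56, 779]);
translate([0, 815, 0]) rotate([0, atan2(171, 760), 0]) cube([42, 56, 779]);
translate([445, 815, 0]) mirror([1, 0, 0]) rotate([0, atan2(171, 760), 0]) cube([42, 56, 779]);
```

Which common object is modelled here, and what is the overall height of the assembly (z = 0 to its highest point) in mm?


A sawhorse. The overall height is 846 mm.

A beam across two mirrored pairs of raked legs — a sawhorse. The beam's underside is at z = 760 (matching the legs' vertical rise in atan2(171, 760)) and the beam is 86 mm tall, so its top is at 760 + 86 = 846 mm. The raked legs top out at the beam's underside, so that is the highest point.


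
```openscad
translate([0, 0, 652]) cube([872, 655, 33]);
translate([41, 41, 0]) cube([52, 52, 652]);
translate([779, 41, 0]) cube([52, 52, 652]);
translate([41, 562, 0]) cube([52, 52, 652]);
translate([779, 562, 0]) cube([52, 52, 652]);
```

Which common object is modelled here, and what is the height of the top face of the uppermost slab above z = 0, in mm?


A table. The table height is 685 mm.

A 872×655×33 slab sits at z = 652 on four 52 mm square posts — a table. The top surface is at 652 + 33 = 685 mm.


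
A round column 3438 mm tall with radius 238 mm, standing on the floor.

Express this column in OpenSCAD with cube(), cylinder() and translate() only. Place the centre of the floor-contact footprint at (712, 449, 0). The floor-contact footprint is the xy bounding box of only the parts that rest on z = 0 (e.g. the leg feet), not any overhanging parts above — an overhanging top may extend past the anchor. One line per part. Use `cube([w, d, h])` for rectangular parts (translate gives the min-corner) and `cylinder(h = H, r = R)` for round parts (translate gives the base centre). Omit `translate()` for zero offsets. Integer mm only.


translate([712, 449, 0]) cylinder(h = 3438, r = 238);


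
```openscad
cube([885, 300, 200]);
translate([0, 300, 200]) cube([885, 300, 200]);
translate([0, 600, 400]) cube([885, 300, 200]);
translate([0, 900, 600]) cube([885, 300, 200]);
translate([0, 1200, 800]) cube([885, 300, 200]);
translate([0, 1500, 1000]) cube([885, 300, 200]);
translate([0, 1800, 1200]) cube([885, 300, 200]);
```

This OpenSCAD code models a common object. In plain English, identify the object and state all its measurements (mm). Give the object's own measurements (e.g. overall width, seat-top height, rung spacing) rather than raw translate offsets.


A straight staircase of 7 solid steps. Each step is 885 mm wide (x), 300 mm deep (y, the going) and 200 mm tall (the rise). The first step rests on the floor; each subsequent step sits one going further in +y and one rise higher in +z, directly behind and above the previous step with no overlap.


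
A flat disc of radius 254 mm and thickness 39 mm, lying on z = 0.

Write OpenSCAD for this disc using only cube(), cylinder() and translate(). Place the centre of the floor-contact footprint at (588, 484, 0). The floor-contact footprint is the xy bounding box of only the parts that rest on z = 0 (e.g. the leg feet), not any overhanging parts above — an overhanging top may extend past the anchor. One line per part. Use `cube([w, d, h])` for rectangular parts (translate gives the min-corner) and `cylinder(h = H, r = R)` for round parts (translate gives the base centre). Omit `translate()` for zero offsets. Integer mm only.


translate([588, 484, 0]) cylinder(h = 39, r = 254);


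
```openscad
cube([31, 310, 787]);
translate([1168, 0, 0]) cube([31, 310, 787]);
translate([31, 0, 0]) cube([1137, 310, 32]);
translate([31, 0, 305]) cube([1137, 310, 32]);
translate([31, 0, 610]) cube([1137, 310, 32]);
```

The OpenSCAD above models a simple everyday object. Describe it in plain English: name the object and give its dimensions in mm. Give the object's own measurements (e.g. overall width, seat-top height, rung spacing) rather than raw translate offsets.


An open bookshelf. Two side panels, each 31 mm thick, 310 mm deep and 787 mm tall, stand 1199 mm apart (outside-to-outside). Between them sit 3 shelves, each 32 mm thick and 310 mm deep, spanning the full gap between the sides. The bottom shelf rests on the floor (its underside at z = 0) and the clear gap between one shelf's top and the next shelf's underside is 273 mm.


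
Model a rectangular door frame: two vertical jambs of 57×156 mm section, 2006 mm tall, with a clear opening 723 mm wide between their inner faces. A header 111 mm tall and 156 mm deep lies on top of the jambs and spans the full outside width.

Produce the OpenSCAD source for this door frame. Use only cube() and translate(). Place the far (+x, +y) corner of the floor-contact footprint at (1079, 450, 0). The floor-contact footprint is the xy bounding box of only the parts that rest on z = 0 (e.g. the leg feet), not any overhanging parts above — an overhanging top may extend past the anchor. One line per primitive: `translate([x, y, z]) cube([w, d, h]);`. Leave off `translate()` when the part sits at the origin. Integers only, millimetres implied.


translate([242, 294, 0]) cube([57, 156, 2006]);
translate([1022, 294, 0]) cube([57, 156, 2006]);
translate([242, 294, 2006]) cube([837, 156, 111]);


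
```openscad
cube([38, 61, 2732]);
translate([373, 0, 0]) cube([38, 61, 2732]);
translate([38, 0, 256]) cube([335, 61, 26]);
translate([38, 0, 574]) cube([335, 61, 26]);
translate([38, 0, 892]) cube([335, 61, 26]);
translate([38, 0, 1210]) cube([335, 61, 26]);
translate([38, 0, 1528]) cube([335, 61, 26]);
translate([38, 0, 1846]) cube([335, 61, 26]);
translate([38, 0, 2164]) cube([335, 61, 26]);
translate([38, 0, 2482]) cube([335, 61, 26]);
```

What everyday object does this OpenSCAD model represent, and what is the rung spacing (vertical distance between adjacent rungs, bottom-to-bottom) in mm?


A ladder. The rung spacing is 318 mm.

Two tall 38×61 posts with 8 short bars between them — a ladder. Adjacent rungs sit at z = 256 and z = 574, so the spacing is 574 − 256 = 318 mm.


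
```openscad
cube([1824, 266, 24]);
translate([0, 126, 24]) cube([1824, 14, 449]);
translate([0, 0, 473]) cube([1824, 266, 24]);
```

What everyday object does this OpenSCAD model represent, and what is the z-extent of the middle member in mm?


An I-beam. The web height is 449 mm.

Two wide flanges with a thin centred web — an I-beam. Overall 497 mm minus two 24 mm flanges gives a web of 497 − 2·24 = 449 mm.


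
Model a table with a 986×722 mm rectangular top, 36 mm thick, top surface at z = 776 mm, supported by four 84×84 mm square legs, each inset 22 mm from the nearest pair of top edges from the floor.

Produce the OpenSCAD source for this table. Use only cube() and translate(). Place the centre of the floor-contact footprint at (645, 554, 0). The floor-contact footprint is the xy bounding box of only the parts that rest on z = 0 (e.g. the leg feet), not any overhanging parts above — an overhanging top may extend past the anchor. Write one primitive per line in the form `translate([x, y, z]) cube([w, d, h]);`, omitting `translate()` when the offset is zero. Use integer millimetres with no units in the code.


translate([152, 193, 740]) cube([986, 722, 36]);
translate([174, 215, 0]) cube([84, 84, 740]);
translate([1032, 215, 0]) cube([84, 84, 740]);
translate([174, 809, 0]) cube([84, 84, 740]);
translate([1032, 809, 0]) cube([84, 84, 740]);


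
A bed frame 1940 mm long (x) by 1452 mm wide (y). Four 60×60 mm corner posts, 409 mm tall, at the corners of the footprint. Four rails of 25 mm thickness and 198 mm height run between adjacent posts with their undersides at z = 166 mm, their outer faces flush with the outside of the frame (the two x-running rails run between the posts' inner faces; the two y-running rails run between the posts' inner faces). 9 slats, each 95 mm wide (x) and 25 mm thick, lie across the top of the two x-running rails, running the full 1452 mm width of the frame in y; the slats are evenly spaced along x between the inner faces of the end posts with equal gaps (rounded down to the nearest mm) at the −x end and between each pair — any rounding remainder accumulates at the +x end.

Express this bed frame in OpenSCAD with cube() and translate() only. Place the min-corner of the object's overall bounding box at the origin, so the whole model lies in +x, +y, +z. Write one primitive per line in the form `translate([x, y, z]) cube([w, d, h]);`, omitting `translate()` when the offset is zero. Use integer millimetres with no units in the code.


cube([60, 60, 409]);
translate([0, 1392, 0]) cube([60, 60, 409]);
translate([1880, 0, 0]) cube([60, 60, 409]);
translate([1880, 1392, 0]) cube([60, 60, 409]);
translate([60, 0, 166]) cube([1820, 25, 198]);
translate([60, 1427, 166]) cube([1820, 25, 198]);
translate([0, 60, 166]) cube([25, 1332, 198]);
translate([1915, 60, 166]) cube([25, 1332, 198]);
translate([156, 0, 364]) cube([95, 1452, 25]);
translate([347, 0, 364]) cube([95, 1452, 25]);
translate([538, 0, 364]) cube([95, 1452, 25]);
translate([729, 0, 364]) cube([95, 1452, 25]);
translate([920, 0, 364]) cube([95, 1452, 25]);
translate([1111, 0, 364]) cube([95, 1452, 25]);
translate([1302, 0, 364]) cube([95, 1452, 25]);
translate([1493, 0, 364]) cube([95, 1452, 25]);
translate([1684, 0, 364]) cube([95, 1452, 25]);
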